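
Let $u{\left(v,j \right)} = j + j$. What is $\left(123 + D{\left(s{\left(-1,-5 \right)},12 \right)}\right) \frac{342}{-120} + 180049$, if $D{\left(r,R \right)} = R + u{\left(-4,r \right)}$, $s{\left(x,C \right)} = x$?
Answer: $\frac{3593399}{20} \approx 1.7967 \cdot 10^{5}$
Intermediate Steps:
$u{\left(v,j \right)} = 2 j$
$D{\left(r,R \right)} = R + 2 r$
$\left(123 + D{\left(s{\left(-1,-5 \right)},12 \right)}\right) \frac{342}{-120} + 180049 = \left(123 + \left(12 + 2 \left(-1\right)\right)\right) \frac{342}{-120} + 180049 = \left(123 + \left(12 - 2\right)\right) 342 \left(- \frac{1}{120}\right) + 180049 = \left(123 + 10\right) \left(- \frac{57}{20}\right) + 180049 = 133 \left(- \frac{57}{20}\right) + 180049 = - \frac{7581}{20} + 180049 = \frac{3593399}{20}$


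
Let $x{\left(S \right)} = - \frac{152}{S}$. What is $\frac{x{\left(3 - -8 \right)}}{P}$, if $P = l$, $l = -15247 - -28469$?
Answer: $- \frac{76}{72721} \approx -0.0010451$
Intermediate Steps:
$l = 13222$ ($l = -15247 + 28469 = 13222$)
$P = 13222$
$\frac{x{\left(3 - -8 \right)}}{P} = \frac{\left(-152\right) \frac{1}{3 - -8}}{13222} = - \frac{152}{3 + 8} \cdot \frac{1}{13222} = - \frac{152}{11} \cdot \frac{1}{13222} = \left(-152\right) \frac{1}{11} \cdot \frac{1}{13222} = \left(- \frac{152}{11}\right) \frac{1}{13222} = - \frac{76}{72721}$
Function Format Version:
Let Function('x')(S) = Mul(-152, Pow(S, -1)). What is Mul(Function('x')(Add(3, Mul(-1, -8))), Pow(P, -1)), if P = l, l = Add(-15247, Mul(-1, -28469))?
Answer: Rational(-76, 72721) ≈ -0.0010451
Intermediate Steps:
l = 13222 (l = Add(-15247, 28469) = 13222)
P = 13222
Mul(Function('x')(Add(3, Mul(-1, -8))), Pow(P, -1)) = Mul(Mul(-152, Pow(Add(3, Mul(-1, -8)), -1)), Pow(13222, -1)) = Mul(Mul(-152, Pow(Add(3, 8), -1)), Rational(1, 13222)) = Mul(Mul(-152, Pow(11, -1)), Rational(1, 13222)) = Mul(Mul(-152, Rational(1, 11)), Rational(1, 13222)) = Mul(Rational(-152, 11), Rational(1, 13222)) = Rational(-76, 72721)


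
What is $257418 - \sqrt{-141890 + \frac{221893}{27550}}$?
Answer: $257418 - \frac{i \sqrt{4307550062914}}{5510} \approx 2.5742 \cdot 10^{5} - 376.67 i$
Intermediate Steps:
$257418 - \sqrt{-141890 + \frac{221893}{27550}} = 257418 - \sqrt{- \frac{3908847607}{27550}} = 257418 - \frac{i \sqrt{4307550062914}}{5510}$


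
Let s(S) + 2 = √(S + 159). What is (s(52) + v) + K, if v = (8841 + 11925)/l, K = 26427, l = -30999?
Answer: 273042603/10333 + √211 ≈ 26439.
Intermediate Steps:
v = -6922/10333 (v = (8841 + 11925)/(-30999) = 20766*(-1/30999) = -6922/10333 ≈ -0.66989)
s(S) = -2 + √(159 + S) (s(S) = -2 + √(S + 159) = -2 + √(159 + S))
(s(52) + v) + K = ((-2 + √(159 + 52)) - 6922/10333) + 26427 = ((-2 + √211) - 6922/10333) + 26427 = (-27588/10333 + √211) + 26427 = 273042603/10333 + √211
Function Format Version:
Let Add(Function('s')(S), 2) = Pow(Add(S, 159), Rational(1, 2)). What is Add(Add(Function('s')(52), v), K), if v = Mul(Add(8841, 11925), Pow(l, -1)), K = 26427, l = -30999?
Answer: Add(Rational(273042603, 10333), Pow(211, Rational(1, 2))) ≈ 26439.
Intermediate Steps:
v = Rational(-6922, 10333) (v = Mul(Add(8841, 11925), Pow(-30999, -1)) = Mul(20766, Rational(-1, 30999)) = Rational(-6922, 10333) ≈ -0.66989)
Function('s')(S) = Add(-2, Pow(Add(159, S), Rational(1, 2))) (Function('s')(S) = Add(-2, Pow(Add(S, 159), Rational(1, 2))) = Add(-2, Pow(Add(159, S), Rational(1, 2))))
Add(Add(Function('s')(52), v), K) = Add(Add(Add(-2, Pow(Add(159, 52), Rational(1, 2))), Rational(-6922, 10333)), 26427) = Add(Add(Add(-2, Pow(211, Rational(1, 2))), Rational(-6922, 10333)), 26427) = Add(Add(Rational(-27588, 10333), Pow(211, Rational(1, 2))), 26427) = Add(Rational(273042603, 10333), Pow(211, Rational(1, 2)))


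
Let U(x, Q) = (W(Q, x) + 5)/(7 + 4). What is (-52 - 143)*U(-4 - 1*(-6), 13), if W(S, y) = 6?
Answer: -195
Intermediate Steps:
U(x, Q) = 1 (U(x, Q) = (6 + 5)/(7 + 4) = 11/11 = 11*(1/11) = 1)
(-52 - 143)*U(-4 - 1*(-6), 13) = (-52 - 143)*1 = -195*1 = -195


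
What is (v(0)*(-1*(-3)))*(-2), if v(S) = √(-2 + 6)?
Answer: -12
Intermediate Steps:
v(S) = 2 (v(S) = √4 = 2)
(v(0)*(-1*(-3)))*(-2) = (2*(-1*(-3)))*(-2) = (2*3)*(-2) = 6*(-2) = -12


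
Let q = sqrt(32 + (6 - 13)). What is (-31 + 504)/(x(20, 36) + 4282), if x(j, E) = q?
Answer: 473/4287 ≈ 0.11033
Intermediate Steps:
q = 5 (q = sqrt(32 - 7) = sqrt(25) = 5)
x(j, E) = 5
(-31 + 504)/(x(20, 36) + 4282) = (-31 + 504)/(5 + 4282) = 473/4287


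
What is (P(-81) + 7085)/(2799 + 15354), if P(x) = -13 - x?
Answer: 7153/18153 ≈ 0.39404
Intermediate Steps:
(P(-81) + 7085)/(2799 + 15354) = ((-13 - 1*(-81)) + 7085)/(2799 + 15354) = ((-13 + 81) + 7085)/18153 = (68 + 7085)*(1/18153) = 7153*(1/18153) = 7153/18153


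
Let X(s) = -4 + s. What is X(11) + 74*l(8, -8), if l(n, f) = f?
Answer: -585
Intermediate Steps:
X(11) + 74*l(8, -8) = (-4 + 11) + 74*(-8) = 7 - 592 = -585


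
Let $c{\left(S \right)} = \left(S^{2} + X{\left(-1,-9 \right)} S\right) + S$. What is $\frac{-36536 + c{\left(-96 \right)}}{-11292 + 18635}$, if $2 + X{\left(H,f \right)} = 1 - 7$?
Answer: $- \frac{26648}{7343} \approx -3.629$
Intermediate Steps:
$X{\left(H,f \right)} = -8$ ($X{\left(H,f \right)} = -2 + \left(1 - 7\right) = -2 - 6 = -8$)
$c{\left(S \right)} = S^{2} - 7 S$ ($c{\left(S \right)} = \left(S^{2} - 8 S\right) + S = S^{2} - 7 S$)
$\frac{-36536 + c{\left(-96 \right)}}{-11292 + 18635} = \frac{-36536 - 96 \left(-7 - 96\right)}{-11292 + 18635} = \frac{-36536 - -9888}{7343} = \left(-36536 + 9888\right) \frac{1}{7343} = \left(-26648\right) \frac{1}{7343} = - \frac{26648}{7343}$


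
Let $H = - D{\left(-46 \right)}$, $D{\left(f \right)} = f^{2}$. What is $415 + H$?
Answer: $-1701$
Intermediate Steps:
$H = -2116$ ($H = - \left(-46\right)^{2} = \left(-1\right) 2116 = -2116$)
$415 + H = 415 - 2116 = -1701$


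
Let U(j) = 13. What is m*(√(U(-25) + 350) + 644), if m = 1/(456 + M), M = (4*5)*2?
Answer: 161/124 + 11*√3/496 ≈ 1.3368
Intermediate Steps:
M = 40 (M = 20*2 = 40)
m = 1/496 (m = 1/(456 + 40) = 1/496 ≈ 0.0020161)
m*(√(U(-25) + 350) + 644) = (√(13 + 350) + 644)/496 = (√363 + 644)/496 = (11*√3 + 644)/496 = (644 + 11*√3)/496 = 161/124 + 11*√3/496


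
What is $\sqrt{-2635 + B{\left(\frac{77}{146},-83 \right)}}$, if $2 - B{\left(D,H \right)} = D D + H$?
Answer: $\frac{i \sqrt{54361729}}{146} \approx 50.5 i$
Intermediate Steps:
$B{\left(D,H \right)} = 2 - H - D^{2}$ ($B{\left(D,H \right)} = 2 - \left(D D + H\right) = 2 - \left(D^{2} + H\right) = 2 - \left(H + D^{2}\right) = 2 - H - D^{2}$)
$\sqrt{-2635 + B{\left(\frac{77}{146},-83 \right)}} = \sqrt{-2635 - \left(-85 + \left(\frac{77}{146}\right)^{2}\right)} = \sqrt{-2635 + \left(2 + 83 - \left(77 \cdot \frac{1}{146}\right)^{2}\right)} = \sqrt{-2635 + \left(2 + 83 - \left(\frac{77}{146}\right)^{2}\right)} = \sqrt{-2635 + \left(2 + 83 - \frac{5929}{21316}\right)} = \sqrt{-2635 + \frac{1805931}{21316}} = \sqrt{- \frac{54361729}{21316}} = \frac{i \sqrt{54361729}}{146}$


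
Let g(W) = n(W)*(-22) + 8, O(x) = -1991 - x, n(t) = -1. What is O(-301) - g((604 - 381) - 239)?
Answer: -1720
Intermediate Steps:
g(W) = 30 (g(W) = -1*(-22) + 8 = 22 + 8 = 30)
O(-301) - g((604 - 381) - 239) = (-1991 - 1*(-301)) - 1*30 = (-1991 + 301) - 30 = -1690 - 30 = -1720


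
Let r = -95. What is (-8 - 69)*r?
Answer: 7315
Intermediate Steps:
(-8 - 69)*r = (-8 - 69)*(-95) = -77*(-95) = 7315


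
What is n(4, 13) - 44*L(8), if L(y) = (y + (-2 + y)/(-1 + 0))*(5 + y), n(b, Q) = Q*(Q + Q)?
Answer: -806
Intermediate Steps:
n(b, Q) = 2*Q² (n(b, Q) = Q*(2*Q) = 2*Q²)
L(y) = 10 + 2*y (L(y) = (y + (-2 + y)/(-1))*(5 + y) = (y + (-2 + y)*(-1))*(5 + y) = (y + (2 - y))*(5 + y) = 2*(5 + y) = 10 + 2*y)
n(4, 13) - 44*L(8) = 2*13² - 44*(10 + 2*8) = 2*169 - 44*(10 + 16) = 338 - 44*26 = 338 - 1144 = -806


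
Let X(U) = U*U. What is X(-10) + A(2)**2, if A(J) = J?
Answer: 104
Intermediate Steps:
X(U) = U**2
X(-10) + A(2)**2 = (-10)**2 + 2**2 = 100 + 4 = 104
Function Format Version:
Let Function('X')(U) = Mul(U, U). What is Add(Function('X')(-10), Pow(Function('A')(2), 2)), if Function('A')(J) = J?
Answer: 104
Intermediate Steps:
Function('X')(U) = Pow(U, 2)
Add(Function('X')(-10), Pow(Function('A')(2), 2)) = Add(Pow(-10, 2), Pow(2, 2)) = Add(100, 4) = 104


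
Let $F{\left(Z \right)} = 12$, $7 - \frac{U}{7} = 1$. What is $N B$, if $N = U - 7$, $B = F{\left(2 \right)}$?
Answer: $420$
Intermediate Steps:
$U = 42$ ($U = 49 - 7 = 42$)
$B = 12$
$N = 35$ ($N = 42 - 7 = 35$)
$N B = 35 \cdot 12 = 420$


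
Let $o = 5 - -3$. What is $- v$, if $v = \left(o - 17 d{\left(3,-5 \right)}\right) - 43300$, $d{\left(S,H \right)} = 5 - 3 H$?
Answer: $43632$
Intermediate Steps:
$o = 8$ ($o = 5 + 3 = 8$)
$v = -43632$ ($v = \left(8 - 17 \left(5 - -15\right)\right) - 43300 = \left(8 - 17 \left(5 + 15\right)\right) - 43300 = \left(8 - 340\right) - 43300 = -332 - 43300 = -43632$)
$- v = \left(-1\right) \left(-43632\right) = 43632$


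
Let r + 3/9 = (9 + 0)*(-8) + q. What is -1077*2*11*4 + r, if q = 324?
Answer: -283573/3 ≈ -94524.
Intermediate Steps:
r = 755/3 (r = -1/3 + ((9 + 0)*(-8) + 324) = -1/3 + (9*(-8) + 324) = -1/3 + (-72 + 324) = -1/3 + 252 = 755/3 ≈ 251.67)
-1077*2*11*4 + r = -1077*2*11*4 + 755/3 = -23694*4 + 755/3 = -1077*88 + 755/3 = -94776 + 755/3 = -283573/3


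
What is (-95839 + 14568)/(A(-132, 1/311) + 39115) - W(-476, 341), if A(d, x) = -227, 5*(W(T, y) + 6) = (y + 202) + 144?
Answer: -25955771/194440 ≈ -133.49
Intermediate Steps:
W(T, y) = 316/5 + y/5 (W(T, y) = -6 + ((y + 202) + 144)/5 = -6 + ((202 + y) + 144)/5 = -6 + (346 + y)/5 = -6 + (346/5 + y/5) = 316/5 + y/5)
(-95839 + 14568)/(A(-132, 1/311) + 39115) - W(-476, 341) = (-95839 + 14568)/(-227 + 39115) - (316/5 + (⅕)*341) = -81271/38888 - (316/5 + 341/5) = -81271*1/38888 - 1*657/5 = -81271/38888 - 657/5 = -25955771/194440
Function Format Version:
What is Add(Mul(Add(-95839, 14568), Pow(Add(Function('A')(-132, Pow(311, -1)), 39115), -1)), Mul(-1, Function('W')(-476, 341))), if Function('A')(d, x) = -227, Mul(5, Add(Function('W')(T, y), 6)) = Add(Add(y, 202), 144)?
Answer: Rational(-25955771, 194440) ≈ -133.49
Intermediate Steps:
Function('W')(T, y) = Add(Rational(316, 5), Mul(Rational(1, 5), y)) (Function('W')(T, y) = Add(-6, Mul(Rational(1, 5), Add(Add(y, 202), 144))) = Add(-6, Mul(Rational(1, 5), Add(Add(202, y), 144))) = Add(-6, Mul(Rational(1, 5), Add(346, y))) = Add(-6, Add(Rational(346, 5), Mul(Rational(1, 5), y))) = Add(Rational(316, 5), Mul(Rational(1, 5), y)))
Add(Mul(Add(-95839, 14568), Pow(Add(Function('A')(-132, Pow(311, -1)), 39115), -1)), Mul(-1, Function('W')(-476, 341))) = Add(Mul(Add(-95839, 14568), Pow(Add(-227, 39115), -1)), Mul(-1, Add(Rational(316, 5), Mul(Rational(1, 5), 341)))) = Add(Mul(-81271, Pow(38888, -1)), Mul(-1, Add(Rational(316, 5), Rational(341, 5)))) = Add(Mul(-81271, Rational(1, 38888)), Mul(-1, Rational(657, 5))) = Add(Rational(-81271, 38888), Rational(-657, 5)) = Rational(-25955771, 194440)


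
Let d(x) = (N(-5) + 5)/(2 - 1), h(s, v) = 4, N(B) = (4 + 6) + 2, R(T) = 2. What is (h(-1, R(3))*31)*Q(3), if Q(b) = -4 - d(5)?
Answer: -2604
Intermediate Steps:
N(B) = 12 (N(B) = 10 + 2 = 12)
d(x) = 17 (d(x) = (12 + 5)/(2 - 1) = 17/1 = 17*1 = 17)
Q(b) = -21 (Q(b) = -4 - 1*17 = -4 - 17 = -21)
(h(-1, R(3))*31)*Q(3) = (4*31)*(-21) = 124*(-21) = -2604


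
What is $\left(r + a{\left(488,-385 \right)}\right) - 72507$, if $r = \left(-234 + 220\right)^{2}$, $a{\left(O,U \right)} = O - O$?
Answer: $-72311$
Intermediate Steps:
$a{\left(O,U \right)} = 0$
$r = 196$ ($r = \left(-14\right)^{2} = 196$)
$\left(r + a{\left(488,-385 \right)}\right) - 72507 = \left(196 + 0\right) - 72507 = 196 - 72507 = -72311$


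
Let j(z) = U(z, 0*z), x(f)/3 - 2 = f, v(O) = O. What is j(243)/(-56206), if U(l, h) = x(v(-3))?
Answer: 3/56206 ≈ 5.3375e-5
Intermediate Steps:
x(f) = 6 + 3*f
U(l, h) = -3 (U(l, h) = 6 + 3*(-3) = 6 - 9 = -3)
j(z) = -3
j(243)/(-56206) = -3/(-56206) = -3*(-1/56206) = 3/56206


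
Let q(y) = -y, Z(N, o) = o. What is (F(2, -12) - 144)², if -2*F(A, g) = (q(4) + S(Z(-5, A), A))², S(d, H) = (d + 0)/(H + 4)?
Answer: 7360369/324 ≈ 22717.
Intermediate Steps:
S(d, H) = d/(4 + H)
F(A, g) = -(-4 + A/(4 + A))²/2 (F(A, g) = -(-1*4 + A/(4 + A))²/2 = -(-4 + A/(4 + A))²/2)
(F(2, -12) - 144)² = (-(16 + 3*2)²/(2*(4 + 2)²) - 144)² = (-½*(16 + 6)²/6² - 144)² = (-½*1/36*22² - 144)² = (-½*1/36*484 - 144)² = (-121/18 - 144)² = (-2713/18)² = 7360369/324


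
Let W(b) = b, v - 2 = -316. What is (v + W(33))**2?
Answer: 78961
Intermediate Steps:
v = -314 (v = 2 - 316 = -314)
(v + W(33))**2 = (-314 + 33)**2 = (-281)**2 = 78961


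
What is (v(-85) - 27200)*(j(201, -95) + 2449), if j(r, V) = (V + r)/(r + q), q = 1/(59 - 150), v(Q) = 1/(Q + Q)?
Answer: -51790956736464/777325 ≈ -6.6627e+7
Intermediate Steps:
v(Q) = 1/(2*Q)
q = -1/91 (q = 1/(-91) = -1/91 ≈ -0.010989)
j(r, V) = (V + r)/(-1/91 + r) (j(r, V) = (V + r)/(r - 1/91) = (V + r)/(-1/91 + r))
(v(-85) - 27200)*(j(201, -95) + 2449) = ((½)/(-85) - 27200)*(91*(-95 + 201)/(-1 + 91*201) + 2449) = ((½)*(-1/85) - 27200)*(91*106/(-1 + 18291) + 2449) = (-1/170 - 27200)*(91*106/18290 + 2449) = -4624001*(91*(1/18290)*106 + 2449)/170 = -4624001*(4823/9145 + 2449)/170 = -4624001/170*22400928/9145 = -51790956736464/777325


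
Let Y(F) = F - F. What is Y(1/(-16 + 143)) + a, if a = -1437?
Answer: -1437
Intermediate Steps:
Y(F) = 0
Y(1/(-16 + 143)) + a = 0 - 1437 = -1437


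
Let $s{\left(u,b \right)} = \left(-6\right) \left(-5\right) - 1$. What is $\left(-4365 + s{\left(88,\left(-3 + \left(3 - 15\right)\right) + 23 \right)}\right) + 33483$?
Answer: $29147$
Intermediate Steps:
$s{\left(u,b \right)} = 29$ ($s{\left(u,b \right)} = 30 - 1 = 29$)
$\left(-4365 + s{\left(88,\left(-3 + \left(3 - 15\right)\right) + 23 \right)}\right) + 33483 = \left(-4365 + 29\right) + 33483 = -4336 + 33483 = 29147$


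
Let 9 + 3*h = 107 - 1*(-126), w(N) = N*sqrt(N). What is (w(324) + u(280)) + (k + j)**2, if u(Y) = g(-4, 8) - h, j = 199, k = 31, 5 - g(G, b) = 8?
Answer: 175963/3 ≈ 58654.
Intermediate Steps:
g(G, b) = -3 (g(G, b) = 5 - 1*8 = 5 - 8 = -3)
w(N) = N**(3/2)
h = 224/3 (h = -3 + (107 - 1*(-126))/3 = -3 + (107 + 126)/3 = -3 + (1/3)*233 = -3 + 233/3 = 224/3 ≈ 74.667)
u(Y) = -233/3 (u(Y) = -3 - 1*224/3 = -3 - 224/3 = -233/3)
(w(324) + u(280)) + (k + j)**2 = (324**(3/2) - 233/3) + (31 + 199)**2 = (5832 - 233/3) + 230**2 = 17263/3 + 52900 = 175963/3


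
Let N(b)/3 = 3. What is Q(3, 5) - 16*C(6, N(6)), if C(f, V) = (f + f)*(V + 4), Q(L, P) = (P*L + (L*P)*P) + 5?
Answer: -2401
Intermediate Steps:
N(b) = 9 (N(b) = 3*3 = 9)
Q(L, P) = 5 + L*P + L*P² (Q(L, P) = (L*P + L*P²) + 5 = 5 + L*P + L*P²)
C(f, V) = 2*f*(4 + V) (C(f, V) = (2*f)*(4 + V) = 2*f*(4 + V))
Q(3, 5) - 16*C(6, N(6)) = (5 + 3*5 + 3*5²) - 32*6*(4 + 9) = (5 + 15 + 3*25) - 32*6*13 = (5 + 15 + 75) - 16*156 = 95 - 2496 = -2401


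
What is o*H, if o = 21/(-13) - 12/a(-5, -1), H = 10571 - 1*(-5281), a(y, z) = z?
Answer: 2140020/13 ≈ 1.6462e+5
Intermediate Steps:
H = 15852 (H = 10571 + 5281 = 15852)
o = 135/13 (o = 21/(-13) - 12/(-1) = 21*(-1/13) - 12*(-1) = -21/13 + 12 = 135/13 ≈ 10.385)
o*H = (135/13)*15852 = 2140020/13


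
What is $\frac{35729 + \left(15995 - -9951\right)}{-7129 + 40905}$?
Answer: $\frac{61675}{33776} \approx 1.826$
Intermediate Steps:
$\frac{35729 + \left(15995 - -9951\right)}{-7129 + 40905} = \frac{35729 + \left(15995 + 9951\right)}{33776} = \left(35729 + 25946\right) \frac{1}{33776} = 61675 \cdot \frac{1}{33776} = \frac{61675}{33776}$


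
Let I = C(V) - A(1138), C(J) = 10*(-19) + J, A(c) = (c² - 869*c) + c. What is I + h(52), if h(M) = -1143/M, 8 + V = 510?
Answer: -15962439/52 ≈ -3.0697e+5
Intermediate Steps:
V = 502 (V = -8 + 510 = 502)
A(c) = c² - 868*c
C(J) = -190 + J
I = -306948 (I = (-190 + 502) - 1138*(-868 + 1138) = 312 - 1138*270 = 312 - 1*307260 = 312 - 307260 = -306948)
I + h(52) = -306948 - 1143/52 = -15962439/52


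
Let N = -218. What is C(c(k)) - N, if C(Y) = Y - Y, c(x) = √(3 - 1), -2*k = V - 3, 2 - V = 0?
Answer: 218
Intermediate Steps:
V = 2 (V = 2 - 1*0 = 2 + 0 = 2)
k = ½ (k = -(2 - 3)/2 = -½*(-1) = ½ ≈ 0.50000)
c(x) = √2
C(Y) = 0
C(c(k)) - N = 0 - 1*(-218) = 0 + 218 = 218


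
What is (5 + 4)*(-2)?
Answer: -18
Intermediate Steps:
(5 + 4)*(-2) = 9*(-2) = -18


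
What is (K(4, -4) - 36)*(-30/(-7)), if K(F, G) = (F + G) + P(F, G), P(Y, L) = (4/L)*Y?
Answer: -1200/7 ≈ -171.43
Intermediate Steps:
P(Y, L) = 4*Y/L
K(F, G) = F + G + 4*F/G (K(F, G) = (F + G) + 4*F/G = F + G + 4*F/G)
(K(4, -4) - 36)*(-30/(-7)) = ((4 - 4 + 4*4/(-4)) - 36)*(-30/(-7)) = ((4 - 4 + 4*4*(-1/4)) - 36)*(-30*(-1/7)) = ((4 - 4 - 4) - 36)*(30/7) = (-4 - 36)*(30/7) = -40*30/7 = -1200/7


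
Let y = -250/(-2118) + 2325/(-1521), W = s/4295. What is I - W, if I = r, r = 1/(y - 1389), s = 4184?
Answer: -347309499847/356260470285 ≈ -0.97488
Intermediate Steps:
W = 4184/4295 ≈ 0.97416
y = -84150/59657 (y = -250*(-1/2118) + 2325*(-1/1521) = 125/1059 - 775/507 = -84150/59657 ≈ -1.4106)
r = -59657/82947723 (r = 1/(-84150/59657 - 1389) = 1/(-82947723/59657) = -59657/82947723 ≈ -0.00071921)
I = -59657/82947723 ≈ -0.00071921
I - W = -59657/82947723 - 1*4184/4295 = -59657/82947723 - 4184/4295 = -347309499847/356260470285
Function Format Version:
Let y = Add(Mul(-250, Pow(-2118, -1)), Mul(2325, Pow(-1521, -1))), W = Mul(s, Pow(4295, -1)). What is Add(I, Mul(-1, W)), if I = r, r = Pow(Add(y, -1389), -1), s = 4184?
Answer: Rational(-347309499847, 356260470285) ≈ -0.97488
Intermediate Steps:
W = Rational(4184, 4295) (W = Mul(4184, Pow(4295, -1)) = Mul(4184, Rational(1, 4295)) = Rational(4184, 4295) ≈ 0.97416)
y = Rational(-84150, 59657) (y = Add(Mul(-250, Rational(-1, 2118)), Mul(2325, Rational(-1, 1521))) = Add(Rational(125, 1059), Rational(-775, 507)) = Rational(-84150, 59657) ≈ -1.4106)
r = Rational(-59657, 82947723) (r = Pow(Add(Rational(-84150, 59657), -1389), -1) = Pow(Rational(-82947723, 59657), -1) = Rational(-59657, 82947723) ≈ -0.00071921)
I = Rational(-59657, 82947723) ≈ -0.00071921
Add(I, Mul(-1, W)) = Add(Rational(-59657, 82947723), Mul(-1, Rational(4184, 4295))) = Add(Rational(-59657, 82947723), Rational(-4184, 4295)) = Rational(-347309499847, 356260470285)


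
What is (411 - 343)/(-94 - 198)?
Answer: -17/73 ≈ -0.23288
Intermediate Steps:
(411 - 343)/(-94 - 198) = 68/(-292) = 68*(-1/292) = -17/73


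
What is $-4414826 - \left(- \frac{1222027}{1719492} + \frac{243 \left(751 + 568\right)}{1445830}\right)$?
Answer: $- \frac{5487833660819962657}{1243046559180} \approx -4.4148 \cdot 10^{6}$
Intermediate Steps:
$-4414826 - \left(- \frac{1222027}{1719492} + \frac{243 \left(751 + 568\right)}{1445830}\right) = -4414826 - \left(\left(-1222027\right) \frac{1}{1719492} + 243 \cdot 1319 \cdot \frac{1}{1445830}\right) = -4414826 - \left(- \frac{1222027}{1719492} + 320517 \cdot \frac{1}{1445830}\right) = -4414826 - \left(- \frac{1222027}{1719492} + \frac{320517}{1445830}\right) = -4414826 - - \frac{607858440023}{1243046559180} = -4414826 + \frac{607858440023}{1243046559180} = - \frac{5487833660819962657}{1243046559180}$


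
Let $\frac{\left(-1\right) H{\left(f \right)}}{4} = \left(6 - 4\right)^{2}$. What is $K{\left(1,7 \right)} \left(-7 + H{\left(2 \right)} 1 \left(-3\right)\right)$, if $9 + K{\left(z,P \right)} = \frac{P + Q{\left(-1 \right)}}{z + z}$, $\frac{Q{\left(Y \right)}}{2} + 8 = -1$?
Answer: $- \frac{1189}{2} \approx -594.5$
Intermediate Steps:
$Q{\left(Y \right)} = -18$ ($Q{\left(Y \right)} = -16 + 2 \left(-1\right) = -16 - 2 = -18$)
$K{\left(z,P \right)} = -9 + \frac{-18 + P}{2 z}$ ($K{\left(z,P \right)} = -9 + \frac{P - 18}{z + z} = -9 + \frac{-18 + P}{2 z}$)
$H{\left(f \right)} = -16$ ($H{\left(f \right)} = - 4 \left(6 - 4\right)^{2} = - 4 \cdot 2^{2} = \left(-4\right) 4 = -16$)
$K{\left(1,7 \right)} \left(-7 + H{\left(2 \right)} 1 \left(-3\right)\right) = \frac{-18 + 7 - 18}{2 \cdot 1} \left(-7 + \left(-16\right) 1 \left(-3\right)\right) = \frac{1}{2} \cdot 1 \left(-18 + 7 - 18\right) \left(-7 - -48\right) = \frac{1}{2} \cdot 1 \left(-29\right) \left(-7 + 48\right) = \left(- \frac{29}{2}\right) 41 = - \frac{1189}{2}$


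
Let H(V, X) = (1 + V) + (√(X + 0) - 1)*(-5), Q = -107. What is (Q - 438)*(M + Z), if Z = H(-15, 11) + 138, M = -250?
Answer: 65945 + 2725*√11 ≈ 74983.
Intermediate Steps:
H(V, X) = 6 + V - 5*√X (H(V, X) = (1 + V) + (√X - 1)*(-5) = (1 + V) + (-1 + √X)*(-5) = (1 + V) + (5 - 5*√X) = 6 + V - 5*√X)
Z = 129 - 5*√11 (Z = (6 - 15 - 5*√11) + 138 = (-9 - 5*√11) + 138 = 129 - 5*√11 ≈ 112.42)
(Q - 438)*(M + Z) = (-107 - 438)*(-250 + (129 - 5*√11)) = -545*(-121 - 5*√11) = 65945 + 2725*√11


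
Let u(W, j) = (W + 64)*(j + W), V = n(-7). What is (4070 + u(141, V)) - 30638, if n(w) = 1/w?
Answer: 16154/7 ≈ 2307.7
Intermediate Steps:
V = -1/7 (V = 1/(-7) = -1/7 ≈ -0.14286)
u(W, j) = (64 + W)*(W + j)
(4070 + u(141, V)) - 30638 = (4070 + (141**2 + 64*141 + 64*(-1/7) + 141*(-1/7))) - 30638 = (4070 + (19881 + 9024 - 64/7 - 141/7)) - 30638 = (4070 + 202130/7) - 30638 = 230620/7 - 30638 = 16154/7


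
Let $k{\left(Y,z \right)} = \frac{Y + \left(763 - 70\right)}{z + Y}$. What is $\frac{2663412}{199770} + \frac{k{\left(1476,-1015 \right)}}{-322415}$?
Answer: $\frac{2639142143131}{197949848917} \approx 13.332$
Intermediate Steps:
$k{\left(Y,z \right)} = \frac{693 + Y}{Y + z}$ ($k{\left(Y,z \right)} = \frac{Y + \left(763 - 70\right)}{Y + z} = \frac{Y + 693}{Y + z} = \frac{693 + Y}{Y + z}$)
$\frac{2663412}{199770} + \frac{k{\left(1476,-1015 \right)}}{-322415} = \frac{2663412}{199770} + \frac{\frac{1}{1476 - 1015} \left(693 + 1476\right)}{-322415} = 2663412 \cdot \frac{1}{199770} + \frac{1}{461} \cdot 2169 \left(- \frac{1}{322415}\right) = \frac{443902}{33295} + \frac{1}{461} \cdot 2169 \left(- \frac{1}{322415}\right) = \frac{443902}{33295} + \frac{2169}{461} \left(- \frac{1}{322415}\right) = \frac{443902}{33295} - \frac{2169}{148633315} = \frac{2639142143131}{197949848917}$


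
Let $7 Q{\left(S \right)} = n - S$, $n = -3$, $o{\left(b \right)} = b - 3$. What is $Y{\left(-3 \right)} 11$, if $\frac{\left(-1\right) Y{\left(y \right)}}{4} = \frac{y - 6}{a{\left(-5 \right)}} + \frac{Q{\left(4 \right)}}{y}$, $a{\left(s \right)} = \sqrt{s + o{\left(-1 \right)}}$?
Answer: $- \frac{44}{3} - 132 i \approx -14.667 - 132.0 i$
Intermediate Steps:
$o{\left(b \right)} = -3 + b$
$a{\left(s \right)} = \sqrt{-4 + s}$ ($a{\left(s \right)} = \sqrt{s - 4} = \sqrt{-4 + s}$)
$Q{\left(S \right)} = - \frac{3}{7} - \frac{S}{7}$ ($Q{\left(S \right)} = \frac{-3 - S}{7} = - \frac{3}{7} - \frac{S}{7}$)
$Y{\left(y \right)} = \frac{4}{y} + \frac{4 i \left(-6 + y\right)}{3}$ ($Y{\left(y \right)} = - 4 \left(\frac{y - 6}{\sqrt{-4 - 5}} + \frac{- \frac{3}{7} - \frac{4}{7}}{y}\right) = - 4 \left(\frac{y - 6}{\sqrt{-9}} + \frac{- \frac{3}{7} - \frac{4}{7}}{y}\right) = - 4 \left(\frac{-6 + y}{3 i} - \frac{1}{y}\right) = - 4 \left(\left(-6 + y\right) \left(- \frac{i}{3}\right) - \frac{1}{y}\right) = - 4 \left(- \frac{i \left(-6 + y\right)}{3} - \frac{1}{y}\right) = - 4 \left(- \frac{1}{y} - \frac{i \left(-6 + y\right)}{3}\right) = \frac{4}{y} + \frac{4 i \left(-6 + y\right)}{3}$)
$Y{\left(-3 \right)} 11 = \frac{4 \left(3 + i \left(-3\right) \left(-6 - 3\right)\right)}{3 \left(-3\right)} 11 = \frac{4}{3} \left(- \frac{1}{3}\right) \left(3 + i \left(-3\right) \left(-9\right)\right) 11 = \frac{4}{3} \left(- \frac{1}{3}\right) \left(3 + 27 i\right) 11 = \left(- \frac{4}{3} - 12 i\right) 11 = - \frac{44}{3} - 132 i$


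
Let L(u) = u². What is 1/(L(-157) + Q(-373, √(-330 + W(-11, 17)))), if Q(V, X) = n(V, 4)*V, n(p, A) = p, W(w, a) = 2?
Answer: 1/163778 ≈ 6.1058e-6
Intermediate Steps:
Q(V, X) = V² (Q(V, X) = V*V = V²)
1/(L(-157) + Q(-373, √(-330 + W(-11, 17)))) = 1/((-157)² + (-373)²) = 1/(24649 + 139129) = 1/163778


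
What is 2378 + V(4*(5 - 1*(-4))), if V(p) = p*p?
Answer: 3674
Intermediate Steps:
V(p) = p**2
2378 + V(4*(5 - 1*(-4))) = 2378 + (4*(5 - 1*(-4)))**2 = 2378 + (4*(5 + 4))**2 = 2378 + (4*9)**2 = 2378 + 36**2 = 2378 + 1296 = 3674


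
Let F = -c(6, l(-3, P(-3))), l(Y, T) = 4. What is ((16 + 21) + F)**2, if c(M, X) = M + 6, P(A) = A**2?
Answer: 625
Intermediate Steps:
c(M, X) = 6 + M
F = -12 (F = -(6 + 6) = -1*12 = -12)
((16 + 21) + F)**2 = ((16 + 21) - 12)**2 = (37 - 12)**2 = 25**2 = 625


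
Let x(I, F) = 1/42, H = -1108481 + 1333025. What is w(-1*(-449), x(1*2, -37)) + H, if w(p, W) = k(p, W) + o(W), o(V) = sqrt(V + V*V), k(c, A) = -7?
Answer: 224537 + sqrt(43)/42 ≈ 2.2454e+5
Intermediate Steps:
o(V) = sqrt(V + V**2)
H = 224544
x(I, F) = 1/42
w(p, W) = -7 + sqrt(W*(1 + W))
w(-1*(-449), x(1*2, -37)) + H = (-7 + sqrt((1 + 1/42)/42)) + 224544 = (-7 + sqrt((1/42)*(43/42))) + 224544 = (-7 + sqrt(43/1764)) + 224544 = (-7 + sqrt(43)/42) + 224544 = 224537 + sqrt(43)/42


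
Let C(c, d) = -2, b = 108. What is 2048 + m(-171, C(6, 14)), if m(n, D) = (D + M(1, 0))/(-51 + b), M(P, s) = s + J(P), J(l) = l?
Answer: 116735/57 ≈ 2048.0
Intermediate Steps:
M(P, s) = P + s (M(P, s) = s + P = P + s)
m(n, D) = 1/57 + D/57 (m(n, D) = (D + (1 + 0))/(-51 + 108) = (D + 1)/57 = (1 + D)*(1/57) = 1/57 + D/57)
2048 + m(-171, C(6, 14)) = 2048 + (1/57 + (1/57)*(-2)) = 2048 + (1/57 - 2/57) = 2048 - 1/57 = 116735/57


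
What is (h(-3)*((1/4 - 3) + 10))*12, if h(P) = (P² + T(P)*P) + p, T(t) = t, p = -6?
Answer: 1044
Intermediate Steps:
h(P) = -6 + 2*P² (h(P) = (P² + P*P) - 6 = (P² + P²) - 6 = 2*P² - 6 = -6 + 2*P²)
(h(-3)*((1/4 - 3) + 10))*12 = ((-6 + 2*(-3)²)*((1/4 - 3) + 10))*12 = ((-6 + 2*9)*((¼ - 3) + 10))*12 = ((-6 + 18)*(-11/4 + 10))*12 = (12*(29/4))*12 = 87*12 = 1044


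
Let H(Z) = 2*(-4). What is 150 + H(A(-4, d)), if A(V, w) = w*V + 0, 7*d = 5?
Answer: 142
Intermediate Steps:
d = 5/7 (d = (⅐)*5 = 5/7 ≈ 0.71429)
A(V, w) = V*w (A(V, w) = V*w + 0 = V*w)
H(Z) = -8
150 + H(A(-4, d)) = 150 - 8 = 142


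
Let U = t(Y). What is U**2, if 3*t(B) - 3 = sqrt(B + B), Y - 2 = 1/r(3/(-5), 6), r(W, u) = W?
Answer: (9 + sqrt(6))**2/81 ≈ 1.6184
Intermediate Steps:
Y = 1/3 (Y = 2 + 1/(3/(-5)) = 2 + 1/(3*(-1/5)) = 2 + 1/(-3/5) = 2 - 5/3 = 1/3 ≈ 0.33333)
t(B) = 1 + sqrt(2)*sqrt(B)/3 (t(B) = 1 + sqrt(B + B)/3 = 1 + sqrt(2*B)/3 = 1 + (sqrt(2)*sqrt(B))/3 = 1 + sqrt(2)*sqrt(B)/3)
U = 1 + sqrt(6)/9 (U = 1 + sqrt(2)*sqrt(1/3)/3 = 1 + sqrt(2)*(sqrt(3)/3)/3 = 1 + sqrt(6)/9 ≈ 1.2722)
U**2 = (1 + sqrt(6)/9)**2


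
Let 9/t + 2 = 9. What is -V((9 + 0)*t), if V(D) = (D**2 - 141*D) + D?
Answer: 72819/49 ≈ 1486.1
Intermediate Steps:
t = 9/7 (t = 9/(-2 + 9) = 9/7 ≈ 1.2857)
V(D) = D**2 - 140*D
-V((9 + 0)*t) = -(9 + 0)*(9/7)*(-140 + (9 + 0)*(9/7)) = -9*(9/7)*(-140 + 9*(9/7)) = -81*(-140 + 81/7)/7 = -81*(-899)/(7*7) = -1*(-72819/49) = 72819/49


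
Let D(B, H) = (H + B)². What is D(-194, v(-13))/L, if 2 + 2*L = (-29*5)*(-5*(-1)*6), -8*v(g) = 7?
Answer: -2430481/139264 ≈ -17.452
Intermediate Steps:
v(g) = -7/8 (v(g) = -⅛*7 = -7/8)
D(B, H) = (B + H)²
L = -2176 (L = -1 + ((-29*5)*(-5*(-1)*6))/2 = -1 + (-725*6)/2 = -1 + (-145*30)/2 = -1 + (½)*(-4350) = -1 - 2175 = -2176)
D(-194, v(-13))/L = (-194 - 7/8)²/(-2176) = (-1559/8)²*(-1/2176) = (2430481/64)*(-1/2176) = -2430481/139264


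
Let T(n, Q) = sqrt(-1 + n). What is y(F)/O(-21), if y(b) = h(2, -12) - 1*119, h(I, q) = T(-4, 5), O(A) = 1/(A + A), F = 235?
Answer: 4998 - 42*I*sqrt(5) ≈ 4998.0 - 93.915*I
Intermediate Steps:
O(A) = 1/(2*A)
h(I, q) = I*sqrt(5) (h(I, q) = sqrt(-1 - 4) = sqrt(-5) = I*sqrt(5))
y(b) = -119 + I*sqrt(5) (y(b) = I*sqrt(5) - 1*119 = I*sqrt(5) - 119 = -119 + I*sqrt(5))
y(F)/O(-21) = (-119 + I*sqrt(5))/(((1/2)/(-21))) = (-119 + I*sqrt(5))/(((1/2)*(-1/21))) = (-119 + I*sqrt(5))/(-1/42) = (-119 + I*sqrt(5))*(-42) = 4998 - 42*I*sqrt(5)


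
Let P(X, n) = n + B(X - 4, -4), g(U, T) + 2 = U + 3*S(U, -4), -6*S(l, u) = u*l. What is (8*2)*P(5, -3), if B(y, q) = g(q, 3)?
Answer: -272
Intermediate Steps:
S(l, u) = -l*u/6 (S(l, u) = -u*l/6 = -l*u/6)
g(U, T) = -2 + 3*U (g(U, T) = -2 + (U + 3*(-⅙*U*(-4))) = -2 + (U + 3*(2*U/3)) = -2 + (U + 2*U) = -2 + 3*U)
B(y, q) = -2 + 3*q
P(X, n) = -14 + n (P(X, n) = n + (-2 + 3*(-4)) = n + (-2 - 12) = n - 14 = -14 + n)
(8*2)*P(5, -3) = (8*2)*(-14 - 3) = 16*(-17) = -272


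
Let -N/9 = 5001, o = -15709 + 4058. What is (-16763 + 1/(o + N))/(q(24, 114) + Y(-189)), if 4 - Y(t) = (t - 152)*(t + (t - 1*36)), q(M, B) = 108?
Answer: 949791581/7992572920 ≈ 0.11883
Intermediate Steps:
Y(t) = 4 - (-152 + t)*(-36 + 2*t) (Y(t) = 4 - (t - 152)*(t + (t - 1*36)) = 4 - (-152 + t)*(t + (t - 36)) = 4 - (-152 + t)*(t + (-36 + t)) = 4 - (-152 + t)*(-36 + 2*t))
o = -11651
N = -45009 (N = -9*5001 = -45009)
(-16763 + 1/(o + N))/(q(24, 114) + Y(-189)) = (-16763 + 1/(-11651 - 45009))/(108 + (-5468 - 2*(-189)² + 340*(-189))) = (-16763 + 1/(-56660))/(108 + (-5468 - 2*35721 - 64260)) = (-16763 - 1/56660)/(108 + (-5468 - 71442 - 64260)) = -949791581/(56660*(108 - 141170)) = -949791581/56660/(-141062) = -949791581/56660*(-1/141062) = 949791581/7992572920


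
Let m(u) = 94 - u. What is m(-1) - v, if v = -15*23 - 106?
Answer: 546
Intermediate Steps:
v = -451 (v = -345 - 106 = -451)
m(-1) - v = (94 - 1*(-1)) - 1*(-451) = (94 + 1) + 451 = 95 + 451 = 546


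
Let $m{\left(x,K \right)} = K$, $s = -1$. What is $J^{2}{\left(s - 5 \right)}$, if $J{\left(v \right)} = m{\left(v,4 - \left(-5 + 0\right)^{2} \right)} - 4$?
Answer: $625$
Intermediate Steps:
$J{\left(v \right)} = -25$ ($J{\left(v \right)} = \left(4 - \left(-5 + 0\right)^{2}\right) - 4 = \left(4 - \left(-5\right)^{2}\right) - 4 = \left(4 - 25\right) - 4 = -21 - 4 = -25$)
$J^{2}{\left(s - 5 \right)} = \left(-25\right)^{2} = 625$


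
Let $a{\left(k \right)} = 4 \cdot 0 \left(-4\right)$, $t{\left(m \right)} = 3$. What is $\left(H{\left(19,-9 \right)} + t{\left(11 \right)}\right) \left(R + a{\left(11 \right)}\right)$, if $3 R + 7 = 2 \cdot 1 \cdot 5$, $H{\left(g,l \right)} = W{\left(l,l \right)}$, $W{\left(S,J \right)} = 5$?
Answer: $8$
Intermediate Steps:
$H{\left(g,l \right)} = 5$
$R = 1$ ($R = - \frac{7}{3} + \frac{2 \cdot 1 \cdot 5}{3} = - \frac{7}{3} + \frac{2 \cdot 5}{3} = - \frac{7}{3} + \frac{1}{3} \cdot 10 = - \frac{7}{3} + \frac{10}{3} = 1$)
$a{\left(k \right)} = 0$ ($a{\left(k \right)} = 0 \left(-4\right) = 0$)
$\left(H{\left(19,-9 \right)} + t{\left(11 \right)}\right) \left(R + a{\left(11 \right)}\right) = \left(5 + 3\right) \left(1 + 0\right) = 8 \cdot 1 = 8$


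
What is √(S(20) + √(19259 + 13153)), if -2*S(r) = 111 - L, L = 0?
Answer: √(-222 + 8*√8103)/2 ≈ 11.159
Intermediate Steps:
S(r) = -111/2 (S(r) = -(111 - 1*0)/2 = -(111 + 0)/2 = -½*111 = -111/2)
√(S(20) + √(19259 + 13153)) = √(-111/2 + √(19259 + 13153)) = √(-111/2 + √32412) = √(-111/2 + 2*√8103)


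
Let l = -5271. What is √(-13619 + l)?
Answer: I*√18890 ≈ 137.44*I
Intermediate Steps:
√(-13619 + l) = √(-13619 - 5271) = √(-18890) = I*√18890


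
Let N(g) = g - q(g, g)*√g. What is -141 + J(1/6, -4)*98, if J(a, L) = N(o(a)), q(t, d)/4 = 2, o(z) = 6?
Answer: 447 - 784*√6 ≈ -1473.4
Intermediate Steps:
q(t, d) = 8 (q(t, d) = 4*2 = 8)
N(g) = g - 8*√g
J(a, L) = 6 - 8*√6
-141 + J(1/6, -4)*98 = -141 + (6 - 8*√6)*98 = -141 + (588 - 784*√6) = 447 - 784*√6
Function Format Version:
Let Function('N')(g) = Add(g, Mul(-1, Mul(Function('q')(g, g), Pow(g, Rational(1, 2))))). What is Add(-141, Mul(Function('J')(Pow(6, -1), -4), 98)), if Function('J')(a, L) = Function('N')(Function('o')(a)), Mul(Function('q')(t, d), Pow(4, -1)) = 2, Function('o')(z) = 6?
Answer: Add(447, Mul(-784, Pow(6, Rational(1, 2)))) ≈ -1473.4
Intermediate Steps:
Function('q')(t, d) = 8 (Function('q')(t, d) = Mul(4, 2) = 8)
Function('N')(g) = Add(g, Mul(-8, Pow(g, Rational(1, 2)))) (Function('N')(g) = Add(g, Mul(-1, Mul(8, Pow(g, Rational(1, 2))))) = Add(g, Mul(-8, Pow(g, Rational(1, 2)))))
Function('J')(a, L) = Add(6, Mul(-8, Pow(6, Rational(1, 2))))
Add(-141, Mul(Function('J')(Pow(6, -1), -4), 98)) = Add(-141, Mul(Add(6, Mul(-8, Pow(6, Rational(1, 2)))), 98)) = Add(-141, Add(588, Mul(-784, Pow(6, Rational(1, 2))))) = Add(447, Mul(-784, Pow(6, Rational(1, 2))))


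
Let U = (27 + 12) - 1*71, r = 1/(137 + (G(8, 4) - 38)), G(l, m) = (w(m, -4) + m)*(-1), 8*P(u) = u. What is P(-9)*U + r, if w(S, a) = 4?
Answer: 3277/91 ≈ 36.011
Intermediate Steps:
P(u) = u/8
G(l, m) = -4 - m (G(l, m) = (4 + m)*(-1) = -4 - m)
r = 1/91 (r = 1/(137 + ((-4 - 1*4) - 38)) = 1/(137 + ((-4 - 4) - 38)) = 1/(137 + (-8 - 38)) = 1/(137 - 46) = 1/91 ≈ 0.010989)
U = -32 (U = 39 - 71 = -32)
P(-9)*U + r = ((⅛)*(-9))*(-32) + 1/91 = -9/8*(-32) + 1/91 = 36 + 1/91 = 3277/91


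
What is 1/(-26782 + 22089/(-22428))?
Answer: -7476/200229595 ≈ -3.7337e-5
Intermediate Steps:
1/(-26782 + 22089/(-22428)) = 1/(-26782 + 22089*(-1/22428)) = 1/(-26782 - 7363/7476) = 1/(-200229595/7476) = -7476/200229595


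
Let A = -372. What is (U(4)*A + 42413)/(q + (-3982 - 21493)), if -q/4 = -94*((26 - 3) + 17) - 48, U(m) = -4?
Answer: -43901/10243 ≈ -4.2859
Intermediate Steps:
q = 15232 (q = -4*(-94*((26 - 3) + 17) - 48) = -4*(-94*(23 + 17) - 48) = -4*(-94*40 - 48) = -4*(-3760 - 48) = -4*(-3808) = 15232)
(U(4)*A + 42413)/(q + (-3982 - 21493)) = (-4*(-372) + 42413)/(15232 + (-3982 - 21493)) = (1488 + 42413)/(15232 - 25475) = 43901/(-10243) = 43901*(-1/10243) = -43901/10243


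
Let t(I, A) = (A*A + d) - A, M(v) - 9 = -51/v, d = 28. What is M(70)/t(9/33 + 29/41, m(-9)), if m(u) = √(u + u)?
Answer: 579/826 + 1737*I*√2/8260 ≈ 0.70097 + 0.2974*I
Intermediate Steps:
M(v) = 9 - 51/v
m(u) = √2*√u (m(u) = √(2*u) = √2*√u)
t(I, A) = 28 + A² - A (t(I, A) = (A*A + 28) - A = (A² + 28) - A = (28 + A²) - A = 28 + A² - A)
M(70)/t(9/33 + 29/41, m(-9)) = (9 - 51/70)/(28 + (√2*√(-9))² - √2*√(-9)) = (9 - 51*1/70)/(28 + (√2*(3*I))² - √2*3*I) = (9 - 51/70)/(28 + (3*I*√2)² - 3*I*√2) = 579/(70*(28 - 18 - 3*I*√2)) = 579/(70*(10 - 3*I*√2))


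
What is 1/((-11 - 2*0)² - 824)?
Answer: -1/703 ≈ -0.0014225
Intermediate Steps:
1/((-11 - 2*0)² - 824) = 1/((-11 + 0)² - 824) = 1/((-11)² - 824) = 1/(121 - 824) = 1/(-703) = -1/703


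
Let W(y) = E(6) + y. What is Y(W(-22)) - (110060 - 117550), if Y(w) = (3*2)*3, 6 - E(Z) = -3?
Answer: 7508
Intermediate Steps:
E(Z) = 9 (E(Z) = 6 - 1*(-3) = 6 + 3 = 9)
W(y) = 9 + y
Y(w) = 18 (Y(w) = 6*3 = 18)
Y(W(-22)) - (110060 - 117550) = 18 - (110060 - 117550) = 18 - 1*(-7490) = 18 + 7490 = 7508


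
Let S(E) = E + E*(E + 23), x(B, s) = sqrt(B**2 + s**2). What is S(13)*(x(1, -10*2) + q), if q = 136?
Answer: 65416 + 481*sqrt(401) ≈ 75048.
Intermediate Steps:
S(E) = E + E*(23 + E)
S(13)*(x(1, -10*2) + q) = (13*(24 + 13))*(sqrt(1**2 + (-10*2)**2) + 136) = (13*37)*(sqrt(1 + (-20)**2) + 136) = 481*(sqrt(1 + 400) + 136) = 481*(sqrt(401) + 136) = 481*(136 + sqrt(401)) = 65416 + 481*sqrt(401)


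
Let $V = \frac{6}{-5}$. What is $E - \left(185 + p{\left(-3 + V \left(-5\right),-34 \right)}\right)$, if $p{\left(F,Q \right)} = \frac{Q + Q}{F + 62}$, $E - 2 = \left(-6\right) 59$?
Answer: $- \frac{34837}{65} \approx -535.95$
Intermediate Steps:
$V = - \frac{6}{5}$ ($V = 6 \left(- \frac{1}{5}\right) = - \frac{6}{5} \approx -1.2$)
$E = -352$ ($E = 2 - 354 = -352$)
$p{\left(F,Q \right)} = \frac{2 Q}{62 + F}$
$E - \left(185 + p{\left(-3 + V \left(-5\right),-34 \right)}\right) = -352 - \left(185 + 2 \left(-34\right) \frac{1}{62 - -3}\right) = -352 - \left(185 + 2 \left(-34\right) \frac{1}{62 + \left(-3 + 6\right)}\right) = -352 - \left(185 + 2 \left(-34\right) \frac{1}{62 + 3}\right) = -352 - \left(185 + 2 \left(-34\right) \frac{1}{65}\right) = -352 - \left(185 - \frac{68}{65}\right) = -352 - \frac{11957}{65} = - \frac{34837}{65}$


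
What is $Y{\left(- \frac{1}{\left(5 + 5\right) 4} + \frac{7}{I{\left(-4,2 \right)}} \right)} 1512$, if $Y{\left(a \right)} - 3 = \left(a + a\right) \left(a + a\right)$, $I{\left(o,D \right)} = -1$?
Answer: $\frac{15150429}{50} \approx 3.0301 \cdot 10^{5}$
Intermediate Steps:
$Y{\left(a \right)} = 3 + 4 a^{2}$ ($Y{\left(a \right)} = 3 + \left(a + a\right) \left(a + a\right) = 3 + 2 a 2 a = 3 + 4 a^{2}$)
$Y{\left(- \frac{1}{\left(5 + 5\right) 4} + \frac{7}{I{\left(-4,2 \right)}} \right)} 1512 = \left(3 + 4 \left(- \frac{1}{\left(5 + 5\right) 4} + \frac{7}{-1}\right)^{2}\right) 1512 = \left(3 + 4 \left(- \frac{1}{10 \cdot 4} + 7 \left(-1\right)\right)^{2}\right) 1512 = \left(3 + 4 \left(- \frac{1}{40} - 7\right)^{2}\right) 1512 = \left(3 + 4 \left(- \frac{281}{40}\right)^{2}\right) 1512 = \left(3 + 4 \cdot \frac{78961}{1600}\right) 1512 = \left(3 + \frac{78961}{400}\right) 1512 = \frac{80161}{400} \cdot 1512 = \frac{15150429}{50}$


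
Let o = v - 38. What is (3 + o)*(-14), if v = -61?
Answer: 1344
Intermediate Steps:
o = -99 (o = -61 - 38 = -99)
(3 + o)*(-14) = (3 - 99)*(-14) = -96*(-14) = 1344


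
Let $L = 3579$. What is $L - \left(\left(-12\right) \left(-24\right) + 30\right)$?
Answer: $3261$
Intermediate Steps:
$L - \left(\left(-12\right) \left(-24\right) + 30\right) = 3579 - \left(\left(-12\right) \left(-24\right) + 30\right) = 3579 - \left(288 + 30\right) = 3579 - 318 = 3261$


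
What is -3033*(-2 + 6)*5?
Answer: -60660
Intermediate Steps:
-3033*(-2 + 6)*5 = -12132*5 = -3033*20 = -60660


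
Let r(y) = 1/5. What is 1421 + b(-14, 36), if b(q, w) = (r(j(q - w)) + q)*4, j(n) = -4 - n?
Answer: 6829/5 ≈ 1365.8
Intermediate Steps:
r(y) = ⅕
b(q, w) = ⅘ + 4*q (b(q, w) = (⅕ + q)*4 = ⅘ + 4*q)
1421 + b(-14, 36) = 1421 + (⅘ + 4*(-14)) = 1421 + (⅘ - 56) = 1421 - 276/5 = 6829/5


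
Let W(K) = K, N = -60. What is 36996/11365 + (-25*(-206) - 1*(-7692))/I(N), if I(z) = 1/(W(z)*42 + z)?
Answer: -376549234404/11365 ≈ -3.3132e+7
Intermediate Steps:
I(z) = 1/(43*z) (I(z) = 1/(z*42 + z) = 1/(42*z + z) = 1/(43*z))
36996/11365 + (-25*(-206) - 1*(-7692))/I(N) = 36996/11365 + (-25*(-206) - 1*(-7692))/(((1/43)/(-60))) = 36996*(1/11365) + (5150 + 7692)/(((1/43)*(-1/60))) = 36996/11365 + 12842/(-1/2580) = 36996/11365 + 12842*(-2580) = 36996/11365 - 33132360 = -376549234404/11365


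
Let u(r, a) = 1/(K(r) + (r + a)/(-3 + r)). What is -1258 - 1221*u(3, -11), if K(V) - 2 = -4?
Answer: -1258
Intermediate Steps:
K(V) = -2 (K(V) = 2 - 4 = -2)
u(r, a) = 1/(-2 + (a + r)/(-3 + r)) (u(r, a) = 1/(-2 + (r + a)/(-3 + r)) = 1/(-2 + (a + r)/(-3 + r)))
-1258 - 1221*u(3, -11) = -1258 - 1221*(-3 + 3)/(6 - 11 - 1*3) = -1258 - 1221*0/(6 - 11 - 3) = -1258 - 1221*0/(-8) = -1258 - (-1221)*0/8 = -1258 - 1221*0 = -1258 + 0 = -1258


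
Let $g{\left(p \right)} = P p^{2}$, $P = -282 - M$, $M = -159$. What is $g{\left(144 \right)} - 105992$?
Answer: $-2656520$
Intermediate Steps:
$P = -123$ ($P = -282 - -159 = -282 + 159 = -123$)
$g{\left(p \right)} = - 123 p^{2}$
$g{\left(144 \right)} - 105992 = - 123 \cdot 144^{2} - 105992 = \left(-123\right) 20736 - 105992 = -2550528 - 105992 = -2656520$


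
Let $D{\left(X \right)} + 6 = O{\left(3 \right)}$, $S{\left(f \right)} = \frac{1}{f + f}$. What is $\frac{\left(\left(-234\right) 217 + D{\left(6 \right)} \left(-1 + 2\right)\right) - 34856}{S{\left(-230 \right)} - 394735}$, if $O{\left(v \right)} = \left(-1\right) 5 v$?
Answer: $\frac{39401300}{181578101} \approx 0.21699$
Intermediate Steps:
$S{\left(f \right)} = \frac{1}{2 f}$
$O{\left(v \right)} = - 5 v$
$D{\left(X \right)} = -21$ ($D{\left(X \right)} = -6 - 15 = -21$)
$\frac{\left(\left(-234\right) 217 + D{\left(6 \right)} \left(-1 + 2\right)\right) - 34856}{S{\left(-230 \right)} - 394735} = \frac{\left(\left(-234\right) 217 - 21 \left(-1 + 2\right)\right) - 34856}{\frac{1}{2 \left(-230\right)} - 394735} = \frac{\left(-50778 - 21\right) - 34856}{\frac{1}{2} \left(- \frac{1}{230}\right) - 394735} = \frac{\left(-50778 - 21\right) - 34856}{- \frac{1}{460} - 394735} = \frac{-50799 - 34856}{- \frac{181578101}{460}} = \left(-85655\right) \left(- \frac{460}{181578101}\right) = \frac{39401300}{181578101}$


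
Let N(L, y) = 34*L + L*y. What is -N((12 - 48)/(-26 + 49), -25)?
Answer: 324/23 ≈ 14.087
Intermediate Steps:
-N((12 - 48)/(-26 + 49), -25) = -(12 - 48)/(-26 + 49)*(34 - 25) = -(-36/23)*9 = -(-36*1/23)*9 = -(-36)*9/23 = -1*(-324/23) = 324/23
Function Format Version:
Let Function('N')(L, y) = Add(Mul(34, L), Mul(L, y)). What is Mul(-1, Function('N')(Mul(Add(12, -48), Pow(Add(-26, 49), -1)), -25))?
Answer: Rational(324, 23) ≈ 14.087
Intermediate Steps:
Mul(-1, Function('N')(Mul(Add(12, -48), Pow(Add(-26, 49), -1)), -25)) = Mul(-1, Mul(Mul(Add(12, -48), Pow(Add(-26, 49), -1)), Add(34, -25))) = Mul(-1, Mul(Mul(-36, Pow(23, -1)), 9)) = Mul(-1, Mul(Mul(-36, Rational(1, 23)), 9)) = Mul(-1, Mul(Rational(-36, 23), 9)) = Mul(-1, Rational(-324, 23)) = Rational(324, 23)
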